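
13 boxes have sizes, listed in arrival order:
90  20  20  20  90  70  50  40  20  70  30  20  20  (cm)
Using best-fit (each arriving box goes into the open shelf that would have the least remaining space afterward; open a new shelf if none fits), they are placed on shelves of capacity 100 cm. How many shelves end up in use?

  90 → shelf 1 (new)  [load 90/100]
  20 → shelf 2 (new)  [load 20/100]
  20 → shelf 2  [load 40/100]
  20 → shelf 2  [load 60/100]
  90 → shelf 3 (new)  [load 90/100]
  70 → shelf 4 (new)  [load 70/100]
  50 → shelf 5 (new)  [load 50/100]
  40 → shelf 2  [load 100/100]
  20 → shelf 4  [load 90/100]
  70 → shelf 6 (new)  [load 70/100]
  30 → shelf 6  [load 100/100]
  20 → shelf 5  [load 70/100]
  20 → shelf 5  [load 90/100]
6 shelves opened.

6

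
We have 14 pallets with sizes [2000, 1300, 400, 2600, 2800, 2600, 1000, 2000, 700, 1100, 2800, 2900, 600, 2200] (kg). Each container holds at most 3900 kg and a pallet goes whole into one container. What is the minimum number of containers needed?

8

Total = 2900 + 2800 + 2800 + 2600 + 2600 + 2200 + 2000 + 2000 + 1300 + 1100 + 1000 + 700 + 600 + 400 = 25000 kg.
Lower bound: ⌈25000/3900⌉ = 7 containers.
Also, 8 pallets each exceed 1950 kg, and no two of those can share a container, so at least 8 containers are needed.
A packing using 8 containers:
  container 1: 2900 + 1000 = 3900
  container 2: 2800 + 1100 = 3900
  container 3: 2800 + 700 + 400 = 3900
  container 4: 2600 + 1300 = 3900
  container 5: 2600 + 600 = 3200
  container 6: 2200 = 2200
  container 7: 2000 = 2000
  container 8: 2000 = 2000
This matches the lower bound, so 8 is optimal.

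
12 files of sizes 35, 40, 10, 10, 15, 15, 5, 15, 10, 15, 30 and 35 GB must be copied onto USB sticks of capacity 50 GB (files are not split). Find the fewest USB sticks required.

5

Total = 40 + 35 + 35 + 30 + 15 + 15 + 15 + 15 + 10 + 10 + 10 + 5 = 235 GB.
Lower bound: ⌈235/50⌉ = 5 USB sticks.
A packing using 5 USB sticks:
  USB stick 1: 40 + 10 = 50
  USB stick 2: 35 + 15 = 50
  USB stick 3: 35 + 15 = 50
  USB stick 4: 30 + 15 + 5 = 50
  USB stick 5: 15 + 10 + 10 = 35
This matches the lower bound, so 5 is optimal.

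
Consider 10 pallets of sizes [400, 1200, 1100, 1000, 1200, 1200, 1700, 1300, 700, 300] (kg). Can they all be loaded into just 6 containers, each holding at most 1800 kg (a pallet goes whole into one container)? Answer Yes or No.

No

Total = 10100 kg; ⌈10100/1800⌉ = 6.
7 pallets each exceed half the capacity and cannot share a container, forcing at least 7 containers.
At least 7 containers are required, but only 6 are allowed.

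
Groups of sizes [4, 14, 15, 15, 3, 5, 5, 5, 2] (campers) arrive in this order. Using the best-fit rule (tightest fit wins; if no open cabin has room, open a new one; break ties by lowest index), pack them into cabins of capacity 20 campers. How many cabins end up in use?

4

  4 → cabin 1 (new)  [load 4/20]
  14 → cabin 1  [load 18/20]
  15 → cabin 2 (new)  [load 15/20]
  15 → cabin 3 (new)  [load 15/20]
  3 → cabin 2  [load 18/20]
  5 → cabin 3  [load 20/20]
  5 → cabin 4 (new)  [load 5/20]
  5 → cabin 4  [load 10/20]
  2 → cabin 1  [load 20/20]
4 cabins opened.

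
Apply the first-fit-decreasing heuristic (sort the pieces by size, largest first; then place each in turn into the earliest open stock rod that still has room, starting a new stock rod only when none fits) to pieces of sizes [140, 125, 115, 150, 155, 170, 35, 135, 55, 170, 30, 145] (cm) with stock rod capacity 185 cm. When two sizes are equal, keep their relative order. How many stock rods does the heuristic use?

Sorted descending: 170, 170, 155, 150, 145, 140, 135, 125, 115, 55, 35, 30.
  170 → stock rod 1 (new)  [load 170/185]
  170 → stock rod 2 (new)  [load 170/185]
  155 → stock rod 3 (new)  [load 155/185]
  150 → stock rod 4 (new)  [load 150/185]
  145 → stock rod 5 (new)  [load 145/185]
  140 → stock rod 6 (new)  [load 140/185]
  135 → stock rod 7 (new)  [load 135/185]
  125 → stock rod 8 (new)  [load 125/185]
  115 → stock rod 9 (new)  [load 115/185]
  55 → stock rod 8  [load 180/185]
  35 → stock rod 4  [load 185/185]
  30 → stock rod 3  [load 185/185]
9 stock rods opened.

9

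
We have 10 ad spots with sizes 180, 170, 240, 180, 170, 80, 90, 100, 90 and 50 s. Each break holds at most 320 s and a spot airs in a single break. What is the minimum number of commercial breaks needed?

5

Total = 240 + 180 + 180 + 170 + 170 + 100 + 90 + 90 + 80 + 50 = 1350 s.
Lower bound: ⌈1350/320⌉ = 5 commercial breaks.
A packing using 5 commercial breaks:
  break 1: 240 + 80 = 320
  break 2: 180 + 100 = 280
  break 3: 180 + 90 + 50 = 320
  break 4: 170 + 90 = 260
  break 5: 170 = 170
This matches the lower bound, so 5 is optimal.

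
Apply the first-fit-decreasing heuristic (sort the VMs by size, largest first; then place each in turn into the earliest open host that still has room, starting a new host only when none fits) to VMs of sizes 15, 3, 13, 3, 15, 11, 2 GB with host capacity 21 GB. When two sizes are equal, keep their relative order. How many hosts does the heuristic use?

4

Sorted descending: 15, 15, 13, 11, 3, 3, 2.
  15 → host 1 (new)  [load 15/21]
  15 → host 2 (new)  [load 15/21]
  13 → host 3 (new)  [load 13/21]
  11 → host 4 (new)  [load 11/21]
  3 → host 1  [load 18/21]
  3 → host 1  [load 21/21]
  2 → host 2  [load 17/21]
4 hosts opened.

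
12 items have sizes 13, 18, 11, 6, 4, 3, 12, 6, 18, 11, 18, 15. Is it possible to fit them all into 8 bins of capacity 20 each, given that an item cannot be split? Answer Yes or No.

Yes

A valid assignment using 8 bins:
  bin 1: 18 = 18
  bin 2: 18 = 18
  bin 3: 18 = 18
  bin 4: 15 + 4 = 19
  bin 5: 13 + 6 = 19
  bin 6: 12 + 6 = 18
  bin 7: 11 + 3 = 14
  bin 8: 11 = 11
Every load is within 20, so 8 bins suffice.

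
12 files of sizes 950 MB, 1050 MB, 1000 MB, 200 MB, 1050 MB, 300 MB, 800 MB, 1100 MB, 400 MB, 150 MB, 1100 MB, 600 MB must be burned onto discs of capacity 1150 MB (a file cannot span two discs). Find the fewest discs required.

8

Total = 1100 + 1100 + 1050 + 1050 + 1000 + 950 + 800 + 600 + 400 + 300 + 200 + 150 = 8700 MB.
Lower bound: ⌈8700/1150⌉ = 8 discs.
A packing using 8 discs:
  disc 1: 1100 = 1100
  disc 2: 1100 = 1100
  disc 3: 1050 = 1050
  disc 4: 1050 = 1050
  disc 5: 1000 + 150 = 1150
  disc 6: 950 + 200 = 1150
  disc 7: 800 + 300 = 1100
  disc 8: 600 + 400 = 1000
This matches the lower bound, so 8 is optimal.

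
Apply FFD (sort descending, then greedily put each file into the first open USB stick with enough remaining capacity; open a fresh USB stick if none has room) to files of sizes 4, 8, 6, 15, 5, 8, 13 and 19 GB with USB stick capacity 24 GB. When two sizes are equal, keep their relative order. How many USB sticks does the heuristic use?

4

Sorted descending: 19, 15, 13, 8, 8, 6, 5, 4.
  19 → USB stick 1 (new)  [load 19/24]
  15 → USB stick 2 (new)  [load 15/24]
  13 → USB stick 3 (new)  [load 13/24]
  8 → USB stick 2  [load 23/24]
  8 → USB stick 3  [load 21/24]
  6 → USB stick 4 (new)  [load 6/24]
  5 → USB stick 1  [load 24/24]
  4 → USB stick 4  [load 10/24]
4 USB sticks opened.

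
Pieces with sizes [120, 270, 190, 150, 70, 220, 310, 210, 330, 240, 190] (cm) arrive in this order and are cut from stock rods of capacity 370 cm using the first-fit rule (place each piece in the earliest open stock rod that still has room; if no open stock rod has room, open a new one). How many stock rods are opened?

  120 → stock rod 1 (new)  [load 120/370]
  270 → stock rod 2 (new)  [load 270/370]
  190 → stock rod 1  [load 310/370]
  150 → stock rod 3 (new)  [load 150/370]
  70 → stock rod 2  [load 340/370]
  220 → stock rod 3  [load 370/370]
  310 → stock rod 4 (new)  [load 310/370]
  210 → stock rod 5 (new)  [load 210/370]
  330 → stock rod 6 (new)  [load 330/370]
  240 → stock rod 7 (new)  [load 240/370]
  190 → stock rod 8 (new)  [load 190/370]
8 stock rods opened.

8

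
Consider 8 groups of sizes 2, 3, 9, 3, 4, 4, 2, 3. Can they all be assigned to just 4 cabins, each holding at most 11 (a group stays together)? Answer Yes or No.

Yes

A valid assignment using 3 cabins:
  cabin 1: 9 + 2 = 11
  cabin 2: 4 + 4 + 3 = 11
  cabin 3: 3 + 3 + 2 = 8
That uses only 3 ≤ 4, so 4 cabins are enough.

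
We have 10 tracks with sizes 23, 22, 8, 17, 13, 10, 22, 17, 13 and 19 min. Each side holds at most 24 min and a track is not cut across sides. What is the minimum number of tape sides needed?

8

Total = 23 + 22 + 22 + 19 + 17 + 17 + 13 + 13 + 10 + 8 = 164 min.
Lower bound: ⌈164/24⌉ = 7 tape sides.
Also, 8 tracks each exceed 12 min, and no two of those can share a side, so at least 8 tape sides are needed.
A packing using 8 tape sides:
  side 1: 23 = 23
  side 2: 22 = 22
  side 3: 22 = 22
  side 4: 19 = 19
  side 5: 17 = 17
  side 6: 17 = 17
  side 7: 13 + 10 = 23
  side 8: 13 + 8 = 21
This matches the lower bound, so 8 is optimal.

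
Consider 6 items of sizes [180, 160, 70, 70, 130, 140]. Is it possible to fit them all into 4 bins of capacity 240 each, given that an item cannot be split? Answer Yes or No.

Yes

A valid assignment using 4 bins:
  bin 1: 180 = 180
  bin 2: 160 + 70 = 230
  bin 3: 140 + 70 = 210
  bin 4: 130 = 130
Every load is within 240, so 4 bins suffice.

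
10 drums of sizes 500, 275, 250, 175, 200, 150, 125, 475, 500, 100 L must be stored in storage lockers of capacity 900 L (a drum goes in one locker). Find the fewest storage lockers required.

Total = 500 + 500 + 475 + 275 + 250 + 200 + 175 + 150 + 125 + 100 = 2750 L.
Lower bound: ⌈2750/900⌉ = 4 storage lockers.
A packing using 4 storage lockers:
  locker 1: 500 + 275 + 125 = 900
  locker 2: 500 + 250 + 150 = 900
  locker 3: 475 + 200 + 175 = 850
  locker 4: 100 = 100
This matches the lower bound, so 4 is optimal.

4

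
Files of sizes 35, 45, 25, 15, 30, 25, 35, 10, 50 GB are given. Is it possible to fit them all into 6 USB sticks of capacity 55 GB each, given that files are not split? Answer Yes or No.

A valid assignment using 6 USB sticks:
  USB stick 1: 50 = 50
  USB stick 2: 45 + 10 = 55
  USB stick 3: 35 + 15 = 50
  USB stick 4: 35 = 35
  USB stick 5: 30 + 25 = 55
  USB stick 6: 25 = 25
Every load is within 55 GB, so 6 USB sticks suffice.

Yes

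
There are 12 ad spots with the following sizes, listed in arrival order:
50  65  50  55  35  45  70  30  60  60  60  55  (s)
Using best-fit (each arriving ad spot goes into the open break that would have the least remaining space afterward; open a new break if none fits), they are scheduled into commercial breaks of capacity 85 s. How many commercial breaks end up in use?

  50 → break 1 (new)  [load 50/85]
  65 → break 2 (new)  [load 65/85]
  50 → break 3 (new)  [load 50/85]
  55 → break 4 (new)  [load 55/85]
  35 → break 1  [load 85/85]
  45 → break 5 (new)  [load 45/85]
  70 → break 6 (new)  [load 70/85]
  30 → break 4  [load 85/85]
  60 → break 7 (new)  [load 60/85]
  60 → break 8 (new)  [load 60/85]
  60 → break 9 (new)  [load 60/85]
  55 → break 10 (new)  [load 55/85]
10 commercial breaks opened.

10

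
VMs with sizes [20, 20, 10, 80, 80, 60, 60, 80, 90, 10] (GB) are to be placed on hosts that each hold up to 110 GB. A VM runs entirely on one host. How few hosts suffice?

6

Total = 90 + 80 + 80 + 80 + 60 + 60 + 20 + 20 + 10 + 10 = 510 GB.
Lower bound: ⌈510/110⌉ = 5 hosts.
Also, 6 VMs each exceed 55 GB, and no two of those can share a host, so at least 6 hosts are needed.
A packing using 6 hosts:
  host 1: 90 + 20 = 110
  host 2: 80 + 20 + 10 = 110
  host 3: 80 + 10 = 90
  host 4: 80 = 80
  host 5: 60 = 60
  host 6: 60 = 60
This matches the lower bound, so 6 is optimal.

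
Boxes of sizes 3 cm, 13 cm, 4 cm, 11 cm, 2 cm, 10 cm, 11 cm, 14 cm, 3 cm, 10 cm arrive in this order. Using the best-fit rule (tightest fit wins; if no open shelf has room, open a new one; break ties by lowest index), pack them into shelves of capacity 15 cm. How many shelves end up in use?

7

  3 → shelf 1 (new)  [load 3/15]
  13 → shelf 2 (new)  [load 13/15]
  4 → shelf 1  [load 7/15]
  11 → shelf 3 (new)  [load 11/15]
  2 → shelf 2  [load 15/15]
  10 → shelf 4 (new)  [load 10/15]
  11 → shelf 5 (new)  [load 11/15]
  14 → shelf 6 (new)  [load 14/15]
  3 → shelf 3  [load 14/15]
  10 → shelf 7 (new)  [load 10/15]
7 shelves opened.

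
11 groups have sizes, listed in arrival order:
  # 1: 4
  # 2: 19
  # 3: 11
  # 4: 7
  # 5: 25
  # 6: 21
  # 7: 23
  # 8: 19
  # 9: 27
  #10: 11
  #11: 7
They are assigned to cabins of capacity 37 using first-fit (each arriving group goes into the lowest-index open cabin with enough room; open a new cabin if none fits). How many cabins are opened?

6

  4 → cabin 1 (new)  [load 4/37]
  19 → cabin 1  [load 23/37]
  11 → cabin 1  [load 34/37]
  7 → cabin 2 (new)  [load 7/37]
  25 → cabin 2  [load 32/37]
  21 → cabin 3 (new)  [load 21/37]
  23 → cabin 4 (new)  [load 23/37]
  19 → cabin 5 (new)  [load 19/37]
  27 → cabin 6 (new)  [load 27/37]
  11 → cabin 3  [load 32/37]
  7 → cabin 4  [load 30/37]
6 cabins opened.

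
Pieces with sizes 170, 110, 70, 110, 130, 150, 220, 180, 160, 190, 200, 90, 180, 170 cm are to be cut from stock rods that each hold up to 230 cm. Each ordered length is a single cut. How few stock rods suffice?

11

Total = 220 + 200 + 190 + 180 + 180 + 170 + 170 + 160 + 150 + 130 + 110 + 110 + 90 + 70 = 2130 cm.
Lower bound: ⌈2130/230⌉ = 10 stock rods.
A packing using 11 stock rods:
  stock rod 1: 220 = 220
  stock rod 2: 200 = 200
  stock rod 3: 190 = 190
  stock rod 4: 180 = 180
  stock rod 5: 180 = 180
  stock rod 6: 170 = 170
  stock rod 7: 170 = 170
  stock rod 8: 160 + 70 = 230
  stock rod 9: 150 = 150
  stock rod 10: 130 + 90 = 220
  stock rod 11: 110 + 110 = 220
No arrangement into 10 stock rods stays within capacity, so 11 is optimal.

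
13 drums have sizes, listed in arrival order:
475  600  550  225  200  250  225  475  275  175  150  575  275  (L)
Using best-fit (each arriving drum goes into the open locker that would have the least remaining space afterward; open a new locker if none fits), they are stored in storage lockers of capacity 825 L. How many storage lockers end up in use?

  475 → locker 1 (new)  [load 475/825]
  600 → locker 2 (new)  [load 600/825]
  550 → locker 3 (new)  [load 550/825]
  225 → locker 2  [load 825/825]
  200 → locker 3  [load 750/825]
  250 → locker 1  [load 725/825]
  225 → locker 4 (new)  [load 225/825]
  475 → locker 4  [load 700/825]
  275 → locker 5 (new)  [load 275/825]
  175 → locker 5  [load 450/825]
  150 → locker 5  [load 600/825]
  575 → locker 6 (new)  [load 575/825]
  275 → locker 7 (new)  [load 275/825]
7 storage lockers opened.

7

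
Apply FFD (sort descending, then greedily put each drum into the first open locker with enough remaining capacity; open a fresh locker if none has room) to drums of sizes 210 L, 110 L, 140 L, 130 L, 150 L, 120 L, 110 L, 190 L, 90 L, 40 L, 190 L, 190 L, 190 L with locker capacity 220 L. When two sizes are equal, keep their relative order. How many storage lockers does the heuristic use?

Sorted descending: 210, 190, 190, 190, 190, 150, 140, 130, 120, 110, 110, 90, 40.
  210 → locker 1 (new)  [load 210/220]
  190 → locker 2 (new)  [load 190/220]
  190 → locker 3 (new)  [load 190/220]
  190 → locker 4 (new)  [load 190/220]
  190 → locker 5 (new)  [load 190/220]
  150 → locker 6 (new)  [load 150/220]
  140 → locker 7 (new)  [load 140/220]
  130 → locker 8 (new)  [load 130/220]
  120 → locker 9 (new)  [load 120/220]
  110 → locker 10 (new)  [load 110/220]
  110 → locker 10  [load 220/220]
  90 → locker 8  [load 220/220]
  40 → locker 6  [load 190/220]
10 storage lockers opened.

10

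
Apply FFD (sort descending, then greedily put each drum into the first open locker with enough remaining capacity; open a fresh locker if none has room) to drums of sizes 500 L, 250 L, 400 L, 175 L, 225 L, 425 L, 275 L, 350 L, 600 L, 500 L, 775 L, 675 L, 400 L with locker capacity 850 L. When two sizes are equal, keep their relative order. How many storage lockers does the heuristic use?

Sorted descending: 775, 675, 600, 500, 500, 425, 400, 400, 350, 275, 250, 225, 175.
  775 → locker 1 (new)  [load 775/850]
  675 → locker 2 (new)  [load 675/850]
  600 → locker 3 (new)  [load 600/850]
  500 → locker 4 (new)  [load 500/850]
  500 → locker 5 (new)  [load 500/850]
  425 → locker 6 (new)  [load 425/850]
  400 → locker 6  [load 825/850]
  400 → locker 7 (new)  [load 400/850]
  350 → locker 4  [load 850/850]
  275 → locker 5  [load 775/850]
  250 → locker 3  [load 850/850]
  225 → locker 7  [load 625/850]
  175 → locker 2  [load 850/850]
7 storage lockers opened.

7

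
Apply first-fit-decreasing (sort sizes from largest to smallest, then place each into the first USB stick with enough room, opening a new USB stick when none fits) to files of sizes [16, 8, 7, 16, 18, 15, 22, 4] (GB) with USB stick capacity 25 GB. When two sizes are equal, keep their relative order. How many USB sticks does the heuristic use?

5

Sorted descending: 22, 18, 16, 16, 15, 8, 7, 4.
  22 → USB stick 1 (new)  [load 22/25]
  18 → USB stick 2 (new)  [load 18/25]
  16 → USB stick 3 (new)  [load 16/25]
  16 → USB stick 4 (new)  [load 16/25]
  15 → USB stick 5 (new)  [load 15/25]
  8 → USB stick 3  [load 24/25]
  7 → USB stick 2  [load 25/25]
  4 → USB stick 4  [load 20/25]
5 USB sticks opened.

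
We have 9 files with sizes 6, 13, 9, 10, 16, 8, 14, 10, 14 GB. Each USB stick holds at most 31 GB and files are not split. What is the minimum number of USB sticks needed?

4

Total = 16 + 14 + 14 + 13 + 10 + 10 + 9 + 8 + 6 = 100 GB.
Lower bound: ⌈100/31⌉ = 4 USB sticks.
A packing using 4 USB sticks:
  USB stick 1: 16 + 14 = 30
  USB stick 2: 14 + 13 = 27
  USB stick 3: 10 + 10 + 9 = 29
  USB stick 4: 8 + 6 = 14
This matches the lower bound, so 4 is optimal.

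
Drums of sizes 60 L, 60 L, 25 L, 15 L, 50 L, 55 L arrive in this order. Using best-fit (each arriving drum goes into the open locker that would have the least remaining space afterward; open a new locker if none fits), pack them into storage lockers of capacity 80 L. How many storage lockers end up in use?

4

  60 → locker 1 (new)  [load 60/80]
  60 → locker 2 (new)  [load 60/80]
  25 → locker 3 (new)  [load 25/80]
  15 → locker 1  [load 75/80]
  50 → locker 3  [load 75/80]
  55 → locker 4 (new)  [load 55/80]
4 storage lockers opened.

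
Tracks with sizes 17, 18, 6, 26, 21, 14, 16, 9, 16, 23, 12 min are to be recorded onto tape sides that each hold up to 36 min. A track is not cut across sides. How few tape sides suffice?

Total = 26 + 23 + 21 + 18 + 17 + 16 + 16 + 14 + 12 + 9 + 6 = 178 min.
Lower bound: ⌈178/36⌉ = 5 tape sides.
A packing using 6 tape sides:
  side 1: 26 + 9 = 35
  side 2: 23 + 12 = 35
  side 3: 21 + 14 = 35
  side 4: 18 + 17 = 35
  side 5: 16 + 16 = 32
  side 6: 6 = 6
No arrangement into 5 tape sides stays within capacity, so 6 is optimal.

6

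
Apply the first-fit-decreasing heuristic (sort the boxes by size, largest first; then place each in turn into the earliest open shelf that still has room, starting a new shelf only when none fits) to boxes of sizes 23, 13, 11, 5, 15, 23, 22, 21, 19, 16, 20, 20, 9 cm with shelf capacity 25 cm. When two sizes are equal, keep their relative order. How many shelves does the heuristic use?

10

Sorted descending: 23, 23, 22, 21, 20, 20, 19, 16, 15, 13, 11, 9, 5.
  23 → shelf 1 (new)  [load 23/25]
  23 → shelf 2 (new)  [load 23/25]
  22 → shelf 3 (new)  [load 22/25]
  21 → shelf 4 (new)  [load 21/25]
  20 → shelf 5 (new)  [load 20/25]
  20 → shelf 6 (new)  [load 20/25]
  19 → shelf 7 (new)  [load 19/25]
  16 → shelf 8 (new)  [load 16/25]
  15 → shelf 9 (new)  [load 15/25]
  13 → shelf 10 (new)  [load 13/25]
  11 → shelf 10  [load 24/25]
  9 → shelf 8  [load 25/25]
  5 → shelf 5  [load 25/25]
10 shelves opened.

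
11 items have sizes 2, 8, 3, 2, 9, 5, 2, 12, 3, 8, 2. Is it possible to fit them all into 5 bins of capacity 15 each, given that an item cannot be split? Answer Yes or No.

A valid assignment using 4 bins:
  bin 1: 12 + 3 = 15
  bin 2: 9 + 5 = 14
  bin 3: 8 + 3 + 2 + 2 = 15
  bin 4: 8 + 2 + 2 = 12
That uses only 4 ≤ 5, so 5 bins are enough.

Yes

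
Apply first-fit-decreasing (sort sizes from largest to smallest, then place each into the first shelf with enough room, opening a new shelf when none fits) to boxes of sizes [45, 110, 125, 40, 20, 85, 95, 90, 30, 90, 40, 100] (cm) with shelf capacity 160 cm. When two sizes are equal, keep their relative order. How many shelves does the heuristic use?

7

Sorted descending: 125, 110, 100, 95, 90, 90, 85, 45, 40, 40, 30, 20.
  125 → shelf 1 (new)  [load 125/160]
  110 → shelf 2 (new)  [load 110/160]
  100 → shelf 3 (new)  [load 100/160]
  95 → shelf 4 (new)  [load 95/160]
  90 → shelf 5 (new)  [load 90/160]
  90 → shelf 6 (new)  [load 90/160]
  85 → shelf 7 (new)  [load 85/160]
  45 → shelf 2  [load 155/160]
  40 → shelf 3  [load 140/160]
  40 → shelf 4  [load 135/160]
  30 → shelf 1  [load 155/160]
  20 → shelf 3  [load 160/160]
7 shelves opened.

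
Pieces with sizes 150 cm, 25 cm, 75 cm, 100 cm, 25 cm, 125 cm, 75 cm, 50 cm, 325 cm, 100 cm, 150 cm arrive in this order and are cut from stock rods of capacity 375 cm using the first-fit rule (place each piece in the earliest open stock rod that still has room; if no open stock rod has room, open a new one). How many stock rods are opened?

  150 → stock rod 1 (new)  [load 150/375]
  25 → stock rod 1  [load 175/375]
  75 → stock rod 1  [load 250/375]
  100 → stock rod 1  [load 350/375]
  25 → stock rod 1  [load 375/375]
  125 → stock rod 2 (new)  [load 125/375]
  75 → stock rod 2  [load 200/375]
  50 → stock rod 2  [load 250/375]
  325 → stock rod 3 (new)  [load 325/375]
  100 → stock rod 2  [load 350/375]
  150 → stock rod 4 (new)  [load 150/375]
4 stock rods opened.

4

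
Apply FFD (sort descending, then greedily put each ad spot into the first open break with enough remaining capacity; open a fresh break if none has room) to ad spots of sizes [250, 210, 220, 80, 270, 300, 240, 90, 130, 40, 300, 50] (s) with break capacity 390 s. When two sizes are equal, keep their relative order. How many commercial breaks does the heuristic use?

Sorted descending: 300, 300, 270, 250, 240, 220, 210, 130, 90, 80, 50, 40.
  300 → break 1 (new)  [load 300/390]
  300 → break 2 (new)  [load 300/390]
  270 → break 3 (new)  [load 270/390]
  250 → break 4 (new)  [load 250/390]
  240 → break 5 (new)  [load 240/390]
  220 → break 6 (new)  [load 220/390]
  210 → break 7 (new)  [load 210/390]
  130 → break 4  [load 380/390]
  90 → break 1  [load 390/390]
  80 → break 2  [load 380/390]
  50 → break 3  [load 320/390]
  40 → break 3  [load 360/390]
7 commercial breaks opened.

7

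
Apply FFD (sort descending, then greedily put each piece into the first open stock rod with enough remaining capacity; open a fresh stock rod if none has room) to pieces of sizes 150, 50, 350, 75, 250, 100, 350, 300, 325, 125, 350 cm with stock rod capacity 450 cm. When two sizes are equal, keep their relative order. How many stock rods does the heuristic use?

Sorted descending: 350, 350, 350, 325, 300, 250, 150, 125, 100, 75, 50.
  350 → stock rod 1 (new)  [load 350/450]
  350 → stock rod 2 (new)  [load 350/450]
  350 → stock rod 3 (new)  [load 350/450]
  325 → stock rod 4 (new)  [load 325/450]
  300 → stock rod 5 (new)  [load 300/450]
  250 → stock rod 6 (new)  [load 250/450]
  150 → stock rod 5  [load 450/450]
  125 → stock rod 4  [load 450/450]
  100 → stock rod 1  [load 450/450]
  75 → stock rod 2  [load 425/450]
  50 → stock rod 3  [load 400/450]
6 stock rods opened.

6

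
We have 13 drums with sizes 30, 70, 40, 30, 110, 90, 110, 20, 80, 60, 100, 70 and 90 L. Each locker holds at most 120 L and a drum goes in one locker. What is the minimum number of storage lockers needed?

Total = 110 + 110 + 100 + 90 + 90 + 80 + 70 + 70 + 60 + 40 + 30 + 30 + 20 = 900 L.
Lower bound: ⌈900/120⌉ = 8 storage lockers.
A packing using 9 storage lockers:
  locker 1: 110 = 110
  locker 2: 110 = 110
  locker 3: 100 + 20 = 120
  locker 4: 90 + 30 = 120
  locker 5: 90 + 30 = 120
  locker 6: 80 + 40 = 120
  locker 7: 70 = 70
  locker 8: 70 = 70
  locker 9: 60 = 60
No arrangement into 8 storage lockers stays within capacity, so 9 is optimal.

9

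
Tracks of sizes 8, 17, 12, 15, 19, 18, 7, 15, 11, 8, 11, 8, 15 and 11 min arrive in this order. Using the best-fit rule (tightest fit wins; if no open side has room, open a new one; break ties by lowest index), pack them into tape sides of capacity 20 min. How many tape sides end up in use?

  8 → side 1 (new)  [load 8/20]
  17 → side 2 (new)  [load 17/20]
  12 → side 1  [load 20/20]
  15 → side 3 (new)  [load 15/20]
  19 → side 4 (new)  [load 19/20]
  18 → side 5 (new)  [load 18/20]
  7 → side 6 (new)  [load 7/20]
  15 → side 7 (new)  [load 15/20]
  11 → side 6  [load 18/20]
  8 → side 8 (new)  [load 8/20]
  11 → side 8  [load 19/20]
  8 → side 9 (new)  [load 8/20]
  15 → side 10 (new)  [load 15/20]
  11 → side 9  [load 19/20]
10 tape sides opened.

10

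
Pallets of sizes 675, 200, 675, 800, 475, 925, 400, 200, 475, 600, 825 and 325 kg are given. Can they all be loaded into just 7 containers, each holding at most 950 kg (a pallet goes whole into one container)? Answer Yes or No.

Total = 6575 kg; ⌈6575/950⌉ = 7.
The bound of 7 does not rule out 7, but exhaustive search shows no assignment into 7 containers of capacity 950 kg exists — the minimum is 8.

No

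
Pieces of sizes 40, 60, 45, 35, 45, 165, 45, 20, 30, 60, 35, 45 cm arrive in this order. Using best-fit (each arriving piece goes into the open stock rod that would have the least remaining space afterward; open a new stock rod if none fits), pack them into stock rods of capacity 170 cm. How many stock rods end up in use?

4

  40 → stock rod 1 (new)  [load 40/170]
  60 → stock rod 1  [load 100/170]
  45 → stock rod 1  [load 145/170]
  35 → stock rod 2 (new)  [load 35/170]
  45 → stock rod 2  [load 80/170]
  165 → stock rod 3 (new)  [load 165/170]
  45 → stock rod 2  [load 125/170]
  20 → stock rod 1  [load 165/170]
  30 → stock rod 2  [load 155/170]
  60 → stock rod 4 (new)  [load 60/170]
  35 → stock rod 4  [load 95/170]
  45 → stock rod 4  [load 140/170]
4 stock rods opened.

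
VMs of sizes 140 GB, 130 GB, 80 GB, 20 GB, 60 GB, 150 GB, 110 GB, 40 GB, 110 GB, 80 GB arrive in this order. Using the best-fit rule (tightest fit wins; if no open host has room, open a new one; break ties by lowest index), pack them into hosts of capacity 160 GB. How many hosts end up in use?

7

  140 → host 1 (new)  [load 140/160]
  130 → host 2 (new)  [load 130/160]
  80 → host 3 (new)  [load 80/160]
  20 → host 1  [load 160/160]
  60 → host 3  [load 140/160]
  150 → host 4 (new)  [load 150/160]
  110 → host 5 (new)  [load 110/160]
  40 → host 5  [load 150/160]
  110 → host 6 (new)  [load 110/160]
  80 → host 7 (new)  [load 80/160]
7 hosts opened.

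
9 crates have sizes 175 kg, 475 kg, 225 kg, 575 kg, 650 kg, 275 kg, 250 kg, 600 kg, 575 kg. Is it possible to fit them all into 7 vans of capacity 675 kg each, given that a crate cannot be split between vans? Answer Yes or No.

Yes

A valid assignment using 7 vans:
  van 1: 650 = 650
  van 2: 600 = 600
  van 3: 575 = 575
  van 4: 575 = 575
  van 5: 475 + 175 = 650
  van 6: 275 + 250 = 525
  van 7: 225 = 225
Every load is within 675 kg, so 7 vans suffice.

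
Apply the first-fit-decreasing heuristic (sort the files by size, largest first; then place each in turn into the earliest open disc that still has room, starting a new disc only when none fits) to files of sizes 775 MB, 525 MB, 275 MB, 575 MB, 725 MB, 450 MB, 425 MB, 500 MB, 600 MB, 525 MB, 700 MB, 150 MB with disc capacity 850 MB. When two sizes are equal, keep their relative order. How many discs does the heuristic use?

10

Sorted descending: 775, 725, 700, 600, 575, 525, 525, 500, 450, 425, 275, 150.
  775 → disc 1 (new)  [load 775/850]
  725 → disc 2 (new)  [load 725/850]
  700 → disc 3 (new)  [load 700/850]
  600 → disc 4 (new)  [load 600/850]
  575 → disc 5 (new)  [load 575/850]
  525 → disc 6 (new)  [load 525/850]
  525 → disc 7 (new)  [load 525/850]
  500 → disc 8 (new)  [load 500/850]
  450 → disc 9 (new)  [load 450/850]
  425 → disc 10 (new)  [load 425/850]
  275 → disc 5  [load 850/850]
  150 → disc 3  [load 850/850]
10 discs opened.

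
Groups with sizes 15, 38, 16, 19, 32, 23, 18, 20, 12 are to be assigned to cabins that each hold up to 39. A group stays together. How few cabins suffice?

6

Total = 38 + 32 + 23 + 20 + 19 + 18 + 16 + 15 + 12 = 193.
Lower bound: ⌈193/39⌉ = 5 cabins.
A packing using 6 cabins:
  cabin 1: 38 = 38
  cabin 2: 32 = 32
  cabin 3: 23 + 16 = 39
  cabin 4: 20 + 19 = 39
  cabin 5: 18 + 15 = 33
  cabin 6: 12 = 12
No arrangement into 5 cabins stays within capacity, so 6 is optimal.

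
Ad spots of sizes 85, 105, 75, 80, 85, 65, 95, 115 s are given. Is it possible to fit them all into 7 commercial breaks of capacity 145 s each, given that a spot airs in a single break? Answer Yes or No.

A valid assignment using 7 commercial breaks:
  break 1: 115 = 115
  break 2: 105 = 105
  break 3: 95 = 95
  break 4: 85 = 85
  break 5: 85 = 85
  break 6: 80 + 65 = 145
  break 7: 75 = 75
Every load is within 145 s, so 7 commercial breaks suffice.

Yes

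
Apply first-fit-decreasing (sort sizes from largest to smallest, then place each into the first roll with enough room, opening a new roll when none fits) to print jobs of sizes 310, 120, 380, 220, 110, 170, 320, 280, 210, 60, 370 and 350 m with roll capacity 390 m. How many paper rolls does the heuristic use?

Sorted descending: 380, 370, 350, 320, 310, 280, 220, 210, 170, 120, 110, 60.
  380 → roll 1 (new)  [load 380/390]
  370 → roll 2 (new)  [load 370/390]
  350 → roll 3 (new)  [load 350/390]
  320 → roll 4 (new)  [load 320/390]
  310 → roll 5 (new)  [load 310/390]
  280 → roll 6 (new)  [load 280/390]
  220 → roll 7 (new)  [load 220/390]
  210 → roll 8 (new)  [load 210/390]
  170 → roll 7  [load 390/390]
  120 → roll 8  [load 330/390]
  110 → roll 6  [load 390/390]
  60 → roll 4  [load 380/390]
8 paper rolls opened.

8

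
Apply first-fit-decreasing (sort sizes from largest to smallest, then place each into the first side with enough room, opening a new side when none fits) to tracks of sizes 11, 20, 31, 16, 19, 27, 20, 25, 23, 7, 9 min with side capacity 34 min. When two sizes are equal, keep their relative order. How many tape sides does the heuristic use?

8

Sorted descending: 31, 27, 25, 23, 20, 20, 19, 16, 11, 9, 7.
  31 → side 1 (new)  [load 31/34]
  27 → side 2 (new)  [load 27/34]
  25 → side 3 (new)  [load 25/34]
  23 → side 4 (new)  [load 23/34]
  20 → side 5 (new)  [load 20/34]
  20 → side 6 (new)  [load 20/34]
  19 → side 7 (new)  [load 19/34]
  16 → side 8 (new)  [load 16/34]
  11 → side 4  [load 34/34]
  9 → side 3  [load 34/34]
  7 → side 2  [load 34/34]
8 tape sides opened.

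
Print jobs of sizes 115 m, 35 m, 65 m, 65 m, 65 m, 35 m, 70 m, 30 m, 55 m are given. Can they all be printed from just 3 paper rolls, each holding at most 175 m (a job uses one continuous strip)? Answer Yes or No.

No

Total = 535 m; ⌈535/175⌉ = 4.
At least 4 paper rolls are required, but only 3 are allowed.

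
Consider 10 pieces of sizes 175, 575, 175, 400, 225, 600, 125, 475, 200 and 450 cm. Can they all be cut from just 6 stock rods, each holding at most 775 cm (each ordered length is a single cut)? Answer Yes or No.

A valid assignment using 5 stock rods:
  stock rod 1: 600 + 175 = 775
  stock rod 2: 575 + 200 = 775
  stock rod 3: 475 + 225 = 700
  stock rod 4: 450 + 175 + 125 = 750
  stock rod 5: 400 = 400
That uses only 5 ≤ 6, so 6 stock rods are enough.

Yes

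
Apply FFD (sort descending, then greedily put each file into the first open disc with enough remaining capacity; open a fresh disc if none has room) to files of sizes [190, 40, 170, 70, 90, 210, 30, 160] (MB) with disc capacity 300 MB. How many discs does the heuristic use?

Sorted descending: 210, 190, 170, 160, 90, 70, 40, 30.
  210 → disc 1 (new)  [load 210/300]
  190 → disc 2 (new)  [load 190/300]
  170 → disc 3 (new)  [load 170/300]
  160 → disc 4 (new)  [load 160/300]
  90 → disc 1  [load 300/300]
  70 → disc 2  [load 260/300]
  40 → disc 2  [load 300/300]
  30 → disc 3  [load 200/300]
4 discs opened.

4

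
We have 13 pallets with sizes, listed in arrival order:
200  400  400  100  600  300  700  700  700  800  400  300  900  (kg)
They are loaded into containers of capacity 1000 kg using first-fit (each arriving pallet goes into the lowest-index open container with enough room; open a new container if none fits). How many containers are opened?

8

  200 → container 1 (new)  [load 200/1000]
  400 → container 1  [load 600/1000]
  400 → container 1  [load 1000/1000]
  100 → container 2 (new)  [load 100/1000]
  600 → container 2  [load 700/1000]
  300 → container 2  [load 1000/1000]
  700 → container 3 (new)  [load 700/1000]
  700 → container 4 (new)  [load 700/1000]
  700 → container 5 (new)  [load 700/1000]
  800 → container 6 (new)  [load 800/1000]
  400 → container 7 (new)  [load 400/1000]
  300 → container 3  [load 1000/1000]
  900 → container 8 (new)  [load 900/1000]
8 containers opened.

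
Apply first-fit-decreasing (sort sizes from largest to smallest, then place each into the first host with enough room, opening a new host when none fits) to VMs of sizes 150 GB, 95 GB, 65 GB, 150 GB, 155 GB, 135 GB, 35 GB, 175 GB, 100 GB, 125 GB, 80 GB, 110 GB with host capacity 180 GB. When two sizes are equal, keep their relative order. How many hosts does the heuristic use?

Sorted descending: 175, 155, 150, 150, 135, 125, 110, 100, 95, 80, 65, 35.
  175 → host 1 (new)  [load 175/180]
  155 → host 2 (new)  [load 155/180]
  150 → host 3 (new)  [load 150/180]
  150 → host 4 (new)  [load 150/180]
  135 → host 5 (new)  [load 135/180]
  125 → host 6 (new)  [load 125/180]
  110 → host 7 (new)  [load 110/180]
  100 → host 8 (new)  [load 100/180]
  95 → host 9 (new)  [load 95/180]
  80 → host 8  [load 180/180]
  65 → host 7  [load 175/180]
  35 → host 5  [load 170/180]
9 hosts opened.

9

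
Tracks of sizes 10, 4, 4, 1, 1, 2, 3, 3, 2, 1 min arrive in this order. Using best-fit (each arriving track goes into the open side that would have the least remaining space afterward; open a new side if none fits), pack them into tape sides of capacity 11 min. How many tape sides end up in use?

3

  10 → side 1 (new)  [load 10/11]
  4 → side 2 (new)  [load 4/11]
  4 → side 2  [load 8/11]
  1 → side 1  [load 11/11]
  1 → side 2  [load 9/11]
  2 → side 2  [load 11/11]
  3 → side 3 (new)  [load 3/11]
  3 → side 3  [load 6/11]
  2 → side 3  [load 8/11]
  1 → side 3  [load 9/11]
3 tape sides opened.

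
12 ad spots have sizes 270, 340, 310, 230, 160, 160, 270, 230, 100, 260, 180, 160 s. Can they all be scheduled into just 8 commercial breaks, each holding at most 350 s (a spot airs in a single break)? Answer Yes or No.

Total = 2670 s; ⌈2670/350⌉ = 8.
The bound of 8 does not rule out 8, but exhaustive search shows no assignment into 8 commercial breaks of capacity 350 s exists — the minimum is 9.

No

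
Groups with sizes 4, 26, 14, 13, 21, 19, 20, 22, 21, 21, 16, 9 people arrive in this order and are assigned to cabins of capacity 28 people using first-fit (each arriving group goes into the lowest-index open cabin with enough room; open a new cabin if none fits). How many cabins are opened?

10

  4 → cabin 1 (new)  [load 4/28]
  26 → cabin 2 (new)  [load 26/28]
  14 → cabin 1  [load 18/28]
  13 → cabin 3 (new)  [load 13/28]
  21 → cabin 4 (new)  [load 21/28]
  19 → cabin 5 (new)  [load 19/28]
  20 → cabin 6 (new)  [load 20/28]
  22 → cabin 7 (new)  [load 22/28]
  21 → cabin 8 (new)  [load 21/28]
  21 → cabin 9 (new)  [load 21/28]
  16 → cabin 10 (new)  [load 16/28]
  9 → cabin 1  [load 27/28]
10 cabins opened.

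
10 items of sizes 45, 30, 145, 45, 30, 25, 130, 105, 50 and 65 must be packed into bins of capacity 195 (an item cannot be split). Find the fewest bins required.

4

Total = 145 + 130 + 105 + 65 + 50 + 45 + 45 + 30 + 30 + 25 = 670.
Lower bound: ⌈670/195⌉ = 4 bins.
A packing using 4 bins:
  bin 1: 145 + 50 = 195
  bin 2: 130 + 65 = 195
  bin 3: 105 + 45 + 45 = 195
  bin 4: 30 + 30 + 25 = 85
This matches the lower bound, so 4 is optimal.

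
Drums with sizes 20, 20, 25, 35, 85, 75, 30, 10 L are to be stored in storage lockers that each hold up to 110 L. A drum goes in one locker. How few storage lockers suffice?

3

Total = 85 + 75 + 35 + 30 + 25 + 20 + 20 + 10 = 300 L.
Lower bound: ⌈300/110⌉ = 3 storage lockers.
A packing using 3 storage lockers:
  locker 1: 85 + 25 = 110
  locker 2: 75 + 35 = 110
  locker 3: 30 + 20 + 20 + 10 = 80
This matches the lower bound, so 3 is optimal.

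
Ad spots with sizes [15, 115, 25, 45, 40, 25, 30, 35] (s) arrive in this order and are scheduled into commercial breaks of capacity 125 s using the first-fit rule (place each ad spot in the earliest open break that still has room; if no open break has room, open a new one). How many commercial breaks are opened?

  15 → break 1 (new)  [load 15/125]
  115 → break 2 (new)  [load 115/125]
  25 → break 1  [load 40/125]
  45 → break 1  [load 85/125]
  40 → break 1  [load 125/125]
  25 → break 3 (new)  [load 25/125]
  30 → break 3  [load 55/125]
  35 → break 3  [load 90/125]
3 commercial breaks opened.

3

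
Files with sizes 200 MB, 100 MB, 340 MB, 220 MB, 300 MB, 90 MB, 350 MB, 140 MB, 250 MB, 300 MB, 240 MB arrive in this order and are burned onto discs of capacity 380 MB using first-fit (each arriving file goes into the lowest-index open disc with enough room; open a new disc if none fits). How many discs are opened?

  200 → disc 1 (new)  [load 200/380]
  100 → disc 1  [load 300/380]
  340 → disc 2 (new)  [load 340/380]
  220 → disc 3 (new)  [load 220/380]
  300 → disc 4 (new)  [load 300/380]
  90 → disc 3  [load 310/380]
  350 → disc 5 (new)  [load 350/380]
  140 → disc 6 (new)  [load 140/380]
  250 → disc 7 (new)  [load 250/380]
  300 → disc 8 (new)  [load 300/380]
  240 → disc 6  [load 380/380]
8 discs opened.

8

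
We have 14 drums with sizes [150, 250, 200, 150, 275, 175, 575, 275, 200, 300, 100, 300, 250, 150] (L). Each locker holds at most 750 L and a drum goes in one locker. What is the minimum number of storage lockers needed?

5

Total = 575 + 300 + 300 + 275 + 275 + 250 + 250 + 200 + 200 + 175 + 150 + 150 + 150 + 100 = 3350 L.
Lower bound: ⌈3350/750⌉ = 5 storage lockers.
A packing using 5 storage lockers:
  locker 1: 575 + 175 = 750
  locker 2: 300 + 300 + 150 = 750
  locker 3: 275 + 275 + 200 = 750
  locker 4: 250 + 250 + 200 = 700
  locker 5: 150 + 150 + 100 = 400
This matches the lower bound, so 5 is optimal.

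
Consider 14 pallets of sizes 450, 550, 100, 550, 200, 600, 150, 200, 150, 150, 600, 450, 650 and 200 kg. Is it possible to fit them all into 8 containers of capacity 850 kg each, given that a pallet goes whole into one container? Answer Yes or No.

A valid assignment using 7 containers:
  container 1: 650 + 200 = 850
  container 2: 600 + 200 = 800
  container 3: 600 + 200 = 800
  container 4: 550 + 150 + 150 = 850
  container 5: 550 + 150 + 100 = 800
  container 6: 450 = 450
  container 7: 450 = 450
That uses only 7 ≤ 8, so 8 containers are enough.

Yes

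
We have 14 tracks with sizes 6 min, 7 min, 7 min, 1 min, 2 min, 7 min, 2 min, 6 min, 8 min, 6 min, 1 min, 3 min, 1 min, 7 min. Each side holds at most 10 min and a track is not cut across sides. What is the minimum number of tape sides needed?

8

Total = 8 + 7 + 7 + 7 + 7 + 6 + 6 + 6 + 3 + 2 + 2 + 1 + 1 + 1 = 64 min.
Lower bound: ⌈64/10⌉ = 7 tape sides.
Also, 8 tracks each exceed 5 min, and no two of those can share a side, so at least 8 tape sides are needed.
A packing using 8 tape sides:
  side 1: 8 + 2 = 10
  side 2: 7 + 3 = 10
  side 3: 7 + 2 + 1 = 10
  side 4: 7 + 1 + 1 = 9
  side 5: 7 = 7
  side 6: 6 = 6
  side 7: 6 = 6
  side 8: 6 = 6
This matches the lower bound, so 8 is optimal.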